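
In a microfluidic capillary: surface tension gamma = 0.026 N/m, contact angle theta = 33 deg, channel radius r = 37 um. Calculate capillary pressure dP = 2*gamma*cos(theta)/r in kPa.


Step 1: cos(33 deg) = 0.8387
Step 2: Convert r to m: r = 37e-6 m
Step 3: dP = 2 * 0.026 * 0.8387 / 37e-6 = 1178.7 Pa
Step 4: Convert Pa to kPa (divide by 1000).
dP = 1.18 kPa


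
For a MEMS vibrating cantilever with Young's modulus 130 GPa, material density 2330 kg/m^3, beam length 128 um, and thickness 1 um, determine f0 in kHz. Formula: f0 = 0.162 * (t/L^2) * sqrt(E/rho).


Step 1: Convert units to SI.
t_SI = 1e-6 m, L_SI = 128e-6 m
Step 2: Calculate sqrt(E/rho).
sqrt(130e9 / 2330) = 7469.54 m/s
Step 3: Compute f0.
f0 = 0.162 * 1e-6 / (128e-6)^2 * 7469.54 = 73856.5 Hz = 73.86 kHz


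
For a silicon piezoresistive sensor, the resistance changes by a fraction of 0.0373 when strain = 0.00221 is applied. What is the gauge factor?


Step 1: Identify values.
dR/R = 0.0373, strain = 0.00221
Step 2: GF = (dR/R) / strain = 0.0373 / 0.00221
GF = 16.9


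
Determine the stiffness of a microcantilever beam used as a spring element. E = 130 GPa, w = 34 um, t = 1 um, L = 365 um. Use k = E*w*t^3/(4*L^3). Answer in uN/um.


Step 1: Convert E to consistent units (1 GPa = 1000 uN/um^2).
E = 130 GPa = 130000 uN/um^2
Step 2: Compute t^3 = 1^3 = 1
Step 3: Compute L^3 = 365^3 = 48627125
Step 4: k = 130000 * 34 * 1 / (4 * 48627125)
k = 0.0227 uN/um


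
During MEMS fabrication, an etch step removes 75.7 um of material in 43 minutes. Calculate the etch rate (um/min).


Step 1: Etch rate = depth / time
Step 2: rate = 75.7 / 43
rate = 1.76 um/min


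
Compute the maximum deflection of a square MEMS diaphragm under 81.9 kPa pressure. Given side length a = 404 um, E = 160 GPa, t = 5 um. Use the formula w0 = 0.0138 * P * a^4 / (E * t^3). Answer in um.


Step 1: Convert pressure to compatible units (E is in GPa, so P in GPa).
P = 81.9 kPa = 81.9e-6 GPa
Step 2: Compute numerator: 0.0138 * P * a^4.
a^4 = 404^4 = 26639462656
numerator = 0.0138 * 81.9e-6 * 26639462656 = 3.010845e+04
Step 3: Compute denominator: E * t^3 = 160 * 5^3 = 20000
Step 4: w0 = numerator / denominator = 3.010845e+04 / 20000 = 1.5054 um


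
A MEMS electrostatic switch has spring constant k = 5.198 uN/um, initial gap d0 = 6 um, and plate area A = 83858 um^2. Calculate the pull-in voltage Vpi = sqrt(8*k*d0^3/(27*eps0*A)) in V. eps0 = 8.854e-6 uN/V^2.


Step 1: Compute numerator: 8 * k * d0^3 = 8 * 5.198 * 6^3 = 8982.144
Step 2: Compute denominator: 27 * eps0 * A = 27 * 8.854e-6 * 83858 = 20.046926
Step 3: Vpi = sqrt(8982.144 / 20.046926)
Vpi = 21.17 V


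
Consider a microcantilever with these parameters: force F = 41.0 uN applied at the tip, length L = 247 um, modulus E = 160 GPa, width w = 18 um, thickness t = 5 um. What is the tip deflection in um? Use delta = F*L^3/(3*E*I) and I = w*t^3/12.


Step 1: Calculate the second moment of area.
I = w * t^3 / 12 = 18 * 5^3 / 12 = 187.5 um^4
Step 2: Convert E to consistent units (1 GPa = 1000 uN/um^2).
E = 160 GPa = 160000 uN/um^2
Step 3: Calculate tip deflection.
delta = F * L^3 / (3 * E * I)
delta = 41.0 * 247^3 / (3 * 160000 * 187.5)
delta = 6.8649 um


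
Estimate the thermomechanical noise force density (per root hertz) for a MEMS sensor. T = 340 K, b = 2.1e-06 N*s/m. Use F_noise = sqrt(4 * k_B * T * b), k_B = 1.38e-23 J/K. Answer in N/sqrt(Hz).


Step 1: Compute 4 * k_B * T * b
= 4 * 1.38e-23 * 340 * 2.1e-06
= 3.9413e-26 N^2/Hz
Step 2: F_noise = sqrt(3.9413e-26)
F_noise = 1.99e-13 N/sqrt(Hz)


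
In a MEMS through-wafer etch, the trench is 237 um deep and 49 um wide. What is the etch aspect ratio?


Step 1: AR = depth / width
Step 2: AR = 237 / 49
AR = 4.8


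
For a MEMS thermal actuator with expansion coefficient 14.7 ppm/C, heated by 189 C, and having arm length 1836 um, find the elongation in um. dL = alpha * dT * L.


Step 1: Convert CTE: alpha = 14.7 ppm/C = 14.7e-6 /C
Step 2: dL = 14.7e-6 * 189 * 1836
dL = 5.101 um


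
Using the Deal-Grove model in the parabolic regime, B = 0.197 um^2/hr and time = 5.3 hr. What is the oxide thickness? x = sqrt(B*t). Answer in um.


Step 1: Compute B*t = 0.197 * 5.3 = 1.0441
Step 2: x = sqrt(1.0441)
x = 1.022 um


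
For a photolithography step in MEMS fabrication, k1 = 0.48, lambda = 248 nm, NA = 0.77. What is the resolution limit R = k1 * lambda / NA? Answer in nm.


Step 1: Identify values: k1 = 0.48, lambda = 248 nm, NA = 0.77
Step 2: R = k1 * lambda / NA
R = 0.48 * 248 / 0.77
R = 154.6 nm


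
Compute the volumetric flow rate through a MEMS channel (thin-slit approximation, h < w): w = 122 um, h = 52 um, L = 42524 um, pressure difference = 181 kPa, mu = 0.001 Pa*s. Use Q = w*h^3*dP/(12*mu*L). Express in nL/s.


Step 1: Convert all dimensions to SI (meters).
w = 122e-6 m, h = 52e-6 m, L = 42524e-6 m, dP = 181e3 Pa
Step 2: Q = w * h^3 * dP / (12 * mu * L)
Q = 122e-6 * (52e-6)^3 * 181e3 / (12 * 0.001 * 42524e-6) = 6.08461468e-09 m^3/s
Step 3: Convert Q from m^3/s to nL/s (1 m^3 = 1e12 nL, so multiply by 1e12).
Q = 6084.615 nL/s


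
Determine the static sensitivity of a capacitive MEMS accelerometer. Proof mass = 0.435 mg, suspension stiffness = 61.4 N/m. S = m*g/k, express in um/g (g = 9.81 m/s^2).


Step 1: Convert mass: m = 0.435 mg = 4.35e-07 kg
Step 2: S = m * g / k = 4.35e-07 * 9.81 / 61.4
Step 3: S = 6.95e-08 m/g
Step 4: Convert to um/g: S = 0.07 um/g


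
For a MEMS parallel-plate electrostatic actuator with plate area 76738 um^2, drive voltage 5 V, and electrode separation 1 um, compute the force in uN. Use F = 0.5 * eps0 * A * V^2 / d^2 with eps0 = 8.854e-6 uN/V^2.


Step 1: Identify parameters.
eps0 = 8.854e-6 uN/V^2, A = 76738 um^2, V = 5 V, d = 1 um
Step 2: Compute V^2 = 5^2 = 25
Step 3: Compute d^2 = 1^2 = 1
Step 4: F = 0.5 * 8.854e-6 * 76738 * 25 / 1
F = 8.493 uN


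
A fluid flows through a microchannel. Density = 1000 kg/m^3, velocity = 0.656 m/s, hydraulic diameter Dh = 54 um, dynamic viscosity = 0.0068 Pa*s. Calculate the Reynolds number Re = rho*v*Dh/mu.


Step 1: Convert Dh to meters: Dh = 54e-6 m
Step 2: Re = rho * v * Dh / mu
Re = 1000 * 0.656 * 54e-6 / 0.0068
Re = 5.209


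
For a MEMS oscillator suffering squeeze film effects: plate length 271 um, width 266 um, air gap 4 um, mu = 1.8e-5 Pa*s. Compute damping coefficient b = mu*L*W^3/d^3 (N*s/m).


Step 1: Convert to SI.
L = 271e-6 m, W = 266e-6 m, d = 4e-6 m
Step 2: W^3 = (266e-6)^3 = 1.88e-11 m^3
Step 3: d^3 = (4e-6)^3 = 6.40e-17 m^3
Step 4: b = 1.8e-5 * 271e-6 * 1.88e-11 / 6.40e-17
b = 1.43e-03 N*s/m


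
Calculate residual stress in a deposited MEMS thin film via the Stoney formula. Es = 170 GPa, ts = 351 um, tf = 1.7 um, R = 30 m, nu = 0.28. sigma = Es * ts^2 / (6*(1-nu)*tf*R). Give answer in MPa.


Step 1: Compute numerator: Es * ts^2 = 170 * 351^2 = 20944170 (GPa*um^2)
Step 2: Compute denominator (R in um): 6*(1-nu)*tf*R = 6*0.72*1.7*30e6 = 220320000.0 (um^2)
Step 3: sigma (GPa) = 20944170 / 220320000.0 = 9.5062e-02 GPa
Step 4: Convert to MPa (x1000): sigma = 95.1 MPa


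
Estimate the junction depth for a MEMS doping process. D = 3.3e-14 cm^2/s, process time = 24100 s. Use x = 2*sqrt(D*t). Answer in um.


Step 1: Compute D*t = 3.3e-14 * 24100 = 7.953e-10 cm^2
Step 2: sqrt(D*t) = 2.8201e-05 cm
Step 3: x = 2 * 2.8201e-05 cm = 5.6402e-05 cm
Step 4: Convert to um (1 cm = 1e4 um): x = 0.564 um


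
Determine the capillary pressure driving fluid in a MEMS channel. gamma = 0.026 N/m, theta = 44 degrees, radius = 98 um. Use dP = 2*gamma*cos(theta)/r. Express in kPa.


Step 1: cos(44 deg) = 0.7193
Step 2: Convert r to m: r = 98e-6 m
Step 3: dP = 2 * 0.026 * 0.7193 / 98e-6 = 381.7 Pa
Step 4: Convert Pa to kPa (divide by 1000).
dP = 0.38 kPa


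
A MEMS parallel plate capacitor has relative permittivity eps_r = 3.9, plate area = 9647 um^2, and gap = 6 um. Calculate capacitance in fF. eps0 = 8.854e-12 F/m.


Step 1: Convert area to m^2: A = 9647e-12 m^2
Step 2: Convert gap to m: d = 6e-6 m
Step 3: C = eps0 * eps_r * A / d
C = 8.854e-12 * 3.9 * 9647e-12 / 6e-6
Step 4: Convert to fF (multiply by 1e15).
C = 55.52 fF


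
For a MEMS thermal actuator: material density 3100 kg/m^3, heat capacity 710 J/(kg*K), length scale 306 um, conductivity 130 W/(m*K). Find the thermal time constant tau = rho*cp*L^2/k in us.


Step 1: Convert L to m: L = 306e-6 m
Step 2: L^2 = (306e-6)^2 = 9.3636e-08 m^2
Step 3: tau = 3100 * 710 * 9.3636e-08 / 130 = 1.5853295e-03 s
Step 4: Convert to microseconds (multiply by 1e6).
tau = 1585.33 us


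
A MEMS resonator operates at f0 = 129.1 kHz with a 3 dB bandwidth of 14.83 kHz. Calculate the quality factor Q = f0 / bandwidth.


Step 1: Q = f0 / bandwidth
Step 2: Q = 129.1 / 14.83
Q = 8.7


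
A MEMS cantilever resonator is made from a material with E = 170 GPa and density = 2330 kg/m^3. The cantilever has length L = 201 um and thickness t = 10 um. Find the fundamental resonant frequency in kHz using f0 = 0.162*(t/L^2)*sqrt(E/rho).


Step 1: Convert units to SI.
t_SI = 10e-6 m, L_SI = 201e-6 m
Step 2: Calculate sqrt(E/rho).
sqrt(170e9 / 2330) = 8541.74 m/s
Step 3: Compute f0.
f0 = 0.162 * 10e-6 / (201e-6)^2 * 8541.74 = 342506.8 Hz = 342.51 kHz


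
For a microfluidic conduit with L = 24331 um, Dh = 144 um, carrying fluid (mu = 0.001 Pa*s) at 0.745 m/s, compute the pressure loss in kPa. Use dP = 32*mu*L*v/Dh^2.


Step 1: Convert to SI: L = 24331e-6 m, Dh = 144e-6 m
Step 2: dP = 32 * 0.001 * 24331e-6 * 0.745 / (144e-6)^2
Step 3: dP = 27973.14 Pa
Step 4: Convert to kPa: dP = 27.97 kPa


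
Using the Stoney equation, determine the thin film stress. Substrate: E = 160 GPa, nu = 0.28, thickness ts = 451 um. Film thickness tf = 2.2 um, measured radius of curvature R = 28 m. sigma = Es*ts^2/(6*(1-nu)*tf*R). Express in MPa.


Step 1: Compute numerator: Es * ts^2 = 160 * 451^2 = 32544160 (GPa*um^2)
Step 2: Compute denominator (R in um): 6*(1-nu)*tf*R = 6*0.72*2.2*28e6 = 266112000.0 (um^2)
Step 3: sigma (GPa) = 32544160 / 266112000.0 = 1.22295e-01 GPa
Step 4: Convert to MPa (x1000): sigma = 122.3 MPa


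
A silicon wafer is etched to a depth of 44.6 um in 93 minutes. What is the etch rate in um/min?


Step 1: Etch rate = depth / time
Step 2: rate = 44.6 / 93
rate = 0.48 um/min


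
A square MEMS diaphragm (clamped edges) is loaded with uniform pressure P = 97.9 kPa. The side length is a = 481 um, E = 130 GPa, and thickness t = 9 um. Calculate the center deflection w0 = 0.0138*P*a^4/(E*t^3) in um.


Step 1: Convert pressure to compatible units (E is in GPa, so P in GPa).
P = 97.9 kPa = 97.9e-6 GPa
Step 2: Compute numerator: 0.0138 * P * a^4.
a^4 = 481^4 = 53527912321
numerator = 0.0138 * 97.9e-6 * 53527912321 = 7.23173e+04
Step 3: Compute denominator: E * t^3 = 130 * 9^3 = 94770
Step 4: w0 = numerator / denominator = 7.23173e+04 / 94770 = 0.7631 um


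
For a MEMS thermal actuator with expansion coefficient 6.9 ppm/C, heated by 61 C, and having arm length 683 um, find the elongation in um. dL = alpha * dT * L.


Step 1: Convert CTE: alpha = 6.9 ppm/C = 6.9e-6 /C
Step 2: dL = 6.9e-6 * 61 * 683
dL = 0.2875 um


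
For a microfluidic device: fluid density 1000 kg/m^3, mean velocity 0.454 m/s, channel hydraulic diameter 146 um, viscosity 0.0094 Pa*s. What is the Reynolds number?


Step 1: Convert Dh to meters: Dh = 146e-6 m
Step 2: Re = rho * v * Dh / mu
Re = 1000 * 0.454 * 146e-6 / 0.0094
Re = 7.051


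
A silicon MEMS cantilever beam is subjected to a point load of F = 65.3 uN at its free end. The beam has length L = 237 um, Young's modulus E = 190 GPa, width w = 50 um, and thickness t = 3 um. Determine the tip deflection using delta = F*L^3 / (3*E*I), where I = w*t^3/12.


Step 1: Calculate the second moment of area.
I = w * t^3 / 12 = 50 * 3^3 / 12 = 112.5 um^4
Step 2: Convert E to consistent units (1 GPa = 1000 uN/um^2).
E = 190 GPa = 190000 uN/um^2
Step 3: Calculate tip deflection.
delta = F * L^3 / (3 * E * I)
delta = 65.3 * 237^3 / (3 * 190000 * 112.5)
delta = 13.556 um


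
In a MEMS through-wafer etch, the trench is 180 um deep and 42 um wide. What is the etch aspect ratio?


Step 1: AR = depth / width
Step 2: AR = 180 / 42
AR = 4.3


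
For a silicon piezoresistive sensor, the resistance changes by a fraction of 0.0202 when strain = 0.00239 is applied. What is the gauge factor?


Step 1: Identify values.
dR/R = 0.0202, strain = 0.00239
Step 2: GF = (dR/R) / strain = 0.0202 / 0.00239
GF = 8.5


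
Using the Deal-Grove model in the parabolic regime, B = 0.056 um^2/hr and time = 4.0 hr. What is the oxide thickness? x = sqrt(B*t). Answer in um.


Step 1: Compute B*t = 0.056 * 4.0 = 0.224
Step 2: x = sqrt(0.224)
x = 0.473 um


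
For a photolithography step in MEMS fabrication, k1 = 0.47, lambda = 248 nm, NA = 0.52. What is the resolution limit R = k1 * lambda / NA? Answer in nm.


Step 1: Identify values: k1 = 0.47, lambda = 248 nm, NA = 0.52
Step 2: R = k1 * lambda / NA
R = 0.47 * 248 / 0.52
R = 224.2 nm


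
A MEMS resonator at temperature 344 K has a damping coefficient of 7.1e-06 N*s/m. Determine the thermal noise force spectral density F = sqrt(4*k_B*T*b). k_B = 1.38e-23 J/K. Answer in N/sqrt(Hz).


Step 1: Compute 4 * k_B * T * b
= 4 * 1.38e-23 * 344 * 7.1e-06
= 1.3482e-25 N^2/Hz
Step 2: F_noise = sqrt(1.3482e-25)
F_noise = 3.67e-13 N/sqrt(Hz)


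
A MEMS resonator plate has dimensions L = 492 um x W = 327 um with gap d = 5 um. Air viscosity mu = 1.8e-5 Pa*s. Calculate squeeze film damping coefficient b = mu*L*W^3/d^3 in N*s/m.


Step 1: Convert to SI.
L = 492e-6 m, W = 327e-6 m, d = 5e-6 m
Step 2: W^3 = (327e-6)^3 = 3.50e-11 m^3
Step 3: d^3 = (5e-6)^3 = 1.25e-16 m^3
Step 4: b = 1.8e-5 * 492e-6 * 3.50e-11 / 1.25e-16
b = 2.48e-03 N*s/m


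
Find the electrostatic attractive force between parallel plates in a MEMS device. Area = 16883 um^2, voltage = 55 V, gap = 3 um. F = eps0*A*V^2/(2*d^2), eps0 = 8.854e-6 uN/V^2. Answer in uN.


Step 1: Identify parameters.
eps0 = 8.854e-6 uN/V^2, A = 16883 um^2, V = 55 V, d = 3 um
Step 2: Compute V^2 = 55^2 = 3025
Step 3: Compute d^2 = 3^2 = 9
Step 4: F = 0.5 * 8.854e-6 * 16883 * 3025 / 9
F = 25.121 uN


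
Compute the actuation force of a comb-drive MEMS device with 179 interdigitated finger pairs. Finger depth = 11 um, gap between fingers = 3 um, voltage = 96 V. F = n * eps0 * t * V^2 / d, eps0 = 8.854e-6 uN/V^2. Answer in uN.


Step 1: Parameters: n=179, eps0=8.854e-6 uN/V^2, t=11 um, V=96 V, d=3 um
Step 2: V^2 = 9216
Step 3: F = 179 * 8.854e-6 * 11 * 9216 / 3
F = 53.556 uN


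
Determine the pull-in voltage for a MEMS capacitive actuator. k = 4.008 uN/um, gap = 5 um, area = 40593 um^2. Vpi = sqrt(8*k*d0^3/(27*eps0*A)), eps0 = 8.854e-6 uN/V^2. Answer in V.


Step 1: Compute numerator: 8 * k * d0^3 = 8 * 4.008 * 5^3 = 4008.0
Step 2: Compute denominator: 27 * eps0 * A = 27 * 8.854e-6 * 40593 = 9.704081
Step 3: Vpi = sqrt(4008.0 / 9.704081)
Vpi = 20.32 V


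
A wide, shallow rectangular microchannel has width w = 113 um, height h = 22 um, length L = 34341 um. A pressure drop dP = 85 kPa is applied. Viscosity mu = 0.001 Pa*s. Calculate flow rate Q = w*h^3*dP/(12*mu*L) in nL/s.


Step 1: Convert all dimensions to SI (meters).
w = 113e-6 m, h = 22e-6 m, L = 34341e-6 m, dP = 85e3 Pa
Step 2: Q = w * h^3 * dP / (12 * mu * L)
Q = 113e-6 * (22e-6)^3 * 85e3 / (12 * 0.001 * 34341e-6) = 2.4818254e-10 m^3/s
Step 3: Convert Q from m^3/s to nL/s (1 m^3 = 1e12 nL, so multiply by 1e12).
Q = 248.183 nL/s


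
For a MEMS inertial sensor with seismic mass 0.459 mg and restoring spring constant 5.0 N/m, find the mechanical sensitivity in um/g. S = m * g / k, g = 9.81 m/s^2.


Step 1: Convert mass: m = 0.459 mg = 4.59e-07 kg
Step 2: S = m * g / k = 4.59e-07 * 9.81 / 5.0
Step 3: S = 9.01e-07 m/g
Step 4: Convert to um/g: S = 0.901 um/g


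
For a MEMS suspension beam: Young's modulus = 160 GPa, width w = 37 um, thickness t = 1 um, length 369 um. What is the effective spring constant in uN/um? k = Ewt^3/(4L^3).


Step 1: Convert E to consistent units (1 GPa = 1000 uN/um^2).
E = 160 GPa = 160000 uN/um^2
Step 2: Compute t^3 = 1^3 = 1
Step 3: Compute L^3 = 369^3 = 50243409
Step 4: k = 160000 * 37 * 1 / (4 * 50243409)
k = 0.0295 uN/um


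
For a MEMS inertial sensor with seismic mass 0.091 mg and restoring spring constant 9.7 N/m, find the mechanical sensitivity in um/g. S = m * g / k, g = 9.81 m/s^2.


Step 1: Convert mass: m = 0.091 mg = 9.10e-08 kg
Step 2: S = m * g / k = 9.10e-08 * 9.81 / 9.7
Step 3: S = 9.20e-08 m/g
Step 4: Convert to um/g: S = 0.092 um/g


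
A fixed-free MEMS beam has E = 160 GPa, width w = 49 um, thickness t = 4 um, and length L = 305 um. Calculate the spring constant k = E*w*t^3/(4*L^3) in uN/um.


Step 1: Convert E to consistent units (1 GPa = 1000 uN/um^2).
E = 160 GPa = 160000 uN/um^2
Step 2: Compute t^3 = 4^3 = 64
Step 3: Compute L^3 = 305^3 = 28372625
Step 4: k = 160000 * 49 * 64 / (4 * 28372625)
k = 4.4212 uN/um


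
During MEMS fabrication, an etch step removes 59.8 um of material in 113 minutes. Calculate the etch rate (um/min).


Step 1: Etch rate = depth / time
Step 2: rate = 59.8 / 113
rate = 0.529 um/min


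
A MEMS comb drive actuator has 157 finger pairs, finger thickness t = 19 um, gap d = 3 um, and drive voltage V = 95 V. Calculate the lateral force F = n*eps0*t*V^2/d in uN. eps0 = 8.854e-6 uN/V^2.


Step 1: Parameters: n=157, eps0=8.854e-6 uN/V^2, t=19 um, V=95 V, d=3 um
Step 2: V^2 = 9025
Step 3: F = 157 * 8.854e-6 * 19 * 9025 / 3
F = 79.455 uN


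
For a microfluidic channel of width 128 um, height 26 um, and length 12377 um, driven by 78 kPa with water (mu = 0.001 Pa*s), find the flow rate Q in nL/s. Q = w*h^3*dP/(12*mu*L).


Step 1: Convert all dimensions to SI (meters).
w = 128e-6 m, h = 26e-6 m, L = 12377e-6 m, dP = 78e3 Pa
Step 2: Q = w * h^3 * dP / (12 * mu * L)
Q = 128e-6 * (26e-6)^3 * 78e3 / (12 * 0.001 * 12377e-6) = 1.18148437e-09 m^3/s
Step 3: Convert Q from m^3/s to nL/s (1 m^3 = 1e12 nL, so multiply by 1e12).
Q = 1181.484 nL/s


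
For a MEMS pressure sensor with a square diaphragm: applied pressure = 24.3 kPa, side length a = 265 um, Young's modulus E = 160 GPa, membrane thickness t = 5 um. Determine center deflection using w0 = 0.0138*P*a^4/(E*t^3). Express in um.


Step 1: Convert pressure to compatible units (E is in GPa, so P in GPa).
P = 24.3 kPa = 24.3e-6 GPa
Step 2: Compute numerator: 0.0138 * P * a^4.
a^4 = 265^4 = 4931550625
numerator = 0.0138 * 24.3e-6 * 4931550625 = 1.6537e+03
Step 3: Compute denominator: E * t^3 = 160 * 5^3 = 20000
Step 4: w0 = numerator / denominator = 1.6537e+03 / 20000 = 0.0827 um


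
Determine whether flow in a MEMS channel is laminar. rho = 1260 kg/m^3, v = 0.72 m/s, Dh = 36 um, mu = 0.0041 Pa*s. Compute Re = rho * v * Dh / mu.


Step 1: Convert Dh to meters: Dh = 36e-6 m
Step 2: Re = rho * v * Dh / mu
Re = 1260 * 0.72 * 36e-6 / 0.0041
Re = 7.966
Since Re = 7.966 is below ~2300, the flow is laminar.


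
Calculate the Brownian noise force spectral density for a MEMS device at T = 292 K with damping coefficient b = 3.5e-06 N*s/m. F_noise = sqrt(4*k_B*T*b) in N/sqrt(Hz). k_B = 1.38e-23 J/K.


Step 1: Compute 4 * k_B * T * b
= 4 * 1.38e-23 * 292 * 3.5e-06
= 5.6414e-26 N^2/Hz
Step 2: F_noise = sqrt(5.6414e-26)
F_noise = 2.38e-13 N/sqrt(Hz)


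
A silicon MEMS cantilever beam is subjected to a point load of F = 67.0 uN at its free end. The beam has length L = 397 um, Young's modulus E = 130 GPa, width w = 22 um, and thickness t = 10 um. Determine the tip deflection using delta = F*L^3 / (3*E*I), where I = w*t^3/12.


Step 1: Calculate the second moment of area.
I = w * t^3 / 12 = 22 * 10^3 / 12 = 1833.3333 um^4
Step 2: Convert E to consistent units (1 GPa = 1000 uN/um^2).
E = 130 GPa = 130000 uN/um^2
Step 3: Calculate tip deflection.
delta = F * L^3 / (3 * E * I)
delta = 67.0 * 397^3 / (3 * 130000 * 1833.3333)
delta = 5.8633 um


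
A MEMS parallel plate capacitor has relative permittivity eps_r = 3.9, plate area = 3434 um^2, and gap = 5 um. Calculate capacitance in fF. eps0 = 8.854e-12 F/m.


Step 1: Convert area to m^2: A = 3434e-12 m^2
Step 2: Convert gap to m: d = 5e-6 m
Step 3: C = eps0 * eps_r * A / d
C = 8.854e-12 * 3.9 * 3434e-12 / 5e-6
Step 4: Convert to fF (multiply by 1e15).
C = 23.72 fF


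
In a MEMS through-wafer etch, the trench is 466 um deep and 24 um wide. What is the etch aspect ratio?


Step 1: AR = depth / width
Step 2: AR = 466 / 24
AR = 19.4


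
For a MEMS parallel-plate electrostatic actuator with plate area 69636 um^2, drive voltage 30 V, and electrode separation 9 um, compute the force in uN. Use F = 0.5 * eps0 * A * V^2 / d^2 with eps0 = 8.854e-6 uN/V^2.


Step 1: Identify parameters.
eps0 = 8.854e-6 uN/V^2, A = 69636 um^2, V = 30 V, d = 9 um
Step 2: Compute V^2 = 30^2 = 900
Step 3: Compute d^2 = 9^2 = 81
Step 4: F = 0.5 * 8.854e-6 * 69636 * 900 / 81
F = 3.425 uN


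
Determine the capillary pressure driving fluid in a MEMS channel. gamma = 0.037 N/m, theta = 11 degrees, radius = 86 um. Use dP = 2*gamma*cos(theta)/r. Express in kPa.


Step 1: cos(11 deg) = 0.9816
Step 2: Convert r to m: r = 86e-6 m
Step 3: dP = 2 * 0.037 * 0.9816 / 86e-6 = 844.6 Pa
Step 4: Convert Pa to kPa (divide by 1000).
dP = 0.84 kPa


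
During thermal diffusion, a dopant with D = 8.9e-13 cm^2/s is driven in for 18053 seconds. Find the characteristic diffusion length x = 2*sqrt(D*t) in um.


Step 1: Compute D*t = 8.9e-13 * 18053 = 1.606717e-08 cm^2
Step 2: sqrt(D*t) = 1.26756e-04 cm
Step 3: x = 2 * 1.26756e-04 cm = 2.53512e-04 cm
Step 4: Convert to um (1 cm = 1e4 um): x = 2.535 um


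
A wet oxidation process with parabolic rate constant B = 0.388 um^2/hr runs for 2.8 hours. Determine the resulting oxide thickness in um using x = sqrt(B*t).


Step 1: Compute B*t = 0.388 * 2.8 = 1.0864
Step 2: x = sqrt(1.0864)
x = 1.042 um


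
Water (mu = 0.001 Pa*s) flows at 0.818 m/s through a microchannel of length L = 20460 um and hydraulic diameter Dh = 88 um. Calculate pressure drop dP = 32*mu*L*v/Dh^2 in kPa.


Step 1: Convert to SI: L = 20460e-6 m, Dh = 88e-6 m
Step 2: dP = 32 * 0.001 * 20460e-6 * 0.818 / (88e-6)^2
Step 3: dP = 69158.18 Pa
Step 4: Convert to kPa: dP = 69.16 kPa


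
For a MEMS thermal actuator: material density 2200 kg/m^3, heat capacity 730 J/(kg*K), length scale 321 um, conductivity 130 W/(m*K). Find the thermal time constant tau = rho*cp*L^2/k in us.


Step 1: Convert L to m: L = 321e-6 m
Step 2: L^2 = (321e-6)^2 = 1.03041e-07 m^2
Step 3: tau = 2200 * 730 * 1.03041e-07 / 130 = 1.27295266e-03 s
Step 4: Convert to microseconds (multiply by 1e6).
tau = 1272.953 us


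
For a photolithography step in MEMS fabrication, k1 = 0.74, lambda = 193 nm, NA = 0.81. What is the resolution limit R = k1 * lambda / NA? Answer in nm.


Step 1: Identify values: k1 = 0.74, lambda = 193 nm, NA = 0.81
Step 2: R = k1 * lambda / NA
R = 0.74 * 193 / 0.81
R = 176.3 nm


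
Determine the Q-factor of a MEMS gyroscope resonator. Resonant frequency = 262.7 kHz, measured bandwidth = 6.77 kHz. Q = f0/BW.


Step 1: Q = f0 / bandwidth
Step 2: Q = 262.7 / 6.77
Q = 38.8


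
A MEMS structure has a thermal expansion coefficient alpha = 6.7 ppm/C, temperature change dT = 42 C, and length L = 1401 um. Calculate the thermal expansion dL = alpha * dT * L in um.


Step 1: Convert CTE: alpha = 6.7 ppm/C = 6.7e-6 /C
Step 2: dL = 6.7e-6 * 42 * 1401
dL = 0.3942 um


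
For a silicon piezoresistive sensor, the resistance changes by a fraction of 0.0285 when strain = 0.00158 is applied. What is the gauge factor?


Step 1: Identify values.
dR/R = 0.0285, strain = 0.00158
Step 2: GF = (dR/R) / strain = 0.0285 / 0.00158
GF = 18.0


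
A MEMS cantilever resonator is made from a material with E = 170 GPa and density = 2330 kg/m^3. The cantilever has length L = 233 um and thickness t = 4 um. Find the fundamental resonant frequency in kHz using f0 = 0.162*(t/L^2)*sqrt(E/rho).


Step 1: Convert units to SI.
t_SI = 4e-6 m, L_SI = 233e-6 m
Step 2: Calculate sqrt(E/rho).
sqrt(170e9 / 2330) = 8541.74 m/s
Step 3: Compute f0.
f0 = 0.162 * 4e-6 / (233e-6)^2 * 8541.74 = 101955.2 Hz = 101.96 kHz


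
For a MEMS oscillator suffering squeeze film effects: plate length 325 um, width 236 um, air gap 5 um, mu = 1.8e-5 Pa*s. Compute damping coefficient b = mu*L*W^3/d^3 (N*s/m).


Step 1: Convert to SI.
L = 325e-6 m, W = 236e-6 m, d = 5e-6 m
Step 2: W^3 = (236e-6)^3 = 1.31e-11 m^3
Step 3: d^3 = (5e-6)^3 = 1.25e-16 m^3
Step 4: b = 1.8e-5 * 325e-6 * 1.31e-11 / 1.25e-16
b = 6.15e-04 N*s/m


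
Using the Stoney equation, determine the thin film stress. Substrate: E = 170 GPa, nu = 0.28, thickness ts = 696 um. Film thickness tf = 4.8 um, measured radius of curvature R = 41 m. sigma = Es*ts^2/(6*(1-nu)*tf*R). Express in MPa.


Step 1: Compute numerator: Es * ts^2 = 170 * 696^2 = 82350720 (GPa*um^2)
Step 2: Compute denominator (R in um): 6*(1-nu)*tf*R = 6*0.72*4.8*41e6 = 850176000.0 (um^2)
Step 3: sigma (GPa) = 82350720 / 850176000.0 = 9.6863e-02 GPa
Step 4: Convert to MPa (x1000): sigma = 96.9 MPa


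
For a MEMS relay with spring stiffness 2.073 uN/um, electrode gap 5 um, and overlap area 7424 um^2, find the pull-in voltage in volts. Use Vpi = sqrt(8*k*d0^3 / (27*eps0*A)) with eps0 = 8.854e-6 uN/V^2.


Step 1: Compute numerator: 8 * k * d0^3 = 8 * 2.073 * 5^3 = 2073.0
Step 2: Compute denominator: 27 * eps0 * A = 27 * 8.854e-6 * 7424 = 1.774767
Step 3: Vpi = sqrt(2073.0 / 1.774767)
Vpi = 34.18 V


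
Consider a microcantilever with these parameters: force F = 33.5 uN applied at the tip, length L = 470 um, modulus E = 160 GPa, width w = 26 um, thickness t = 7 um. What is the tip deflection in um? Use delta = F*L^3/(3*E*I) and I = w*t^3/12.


Step 1: Calculate the second moment of area.
I = w * t^3 / 12 = 26 * 7^3 / 12 = 743.1667 um^4
Step 2: Convert E to consistent units (1 GPa = 1000 uN/um^2).
E = 160 GPa = 160000 uN/um^2
Step 3: Calculate tip deflection.
delta = F * L^3 / (3 * E * I)
delta = 33.5 * 470^3 / (3 * 160000 * 743.1667)
delta = 9.7501 um


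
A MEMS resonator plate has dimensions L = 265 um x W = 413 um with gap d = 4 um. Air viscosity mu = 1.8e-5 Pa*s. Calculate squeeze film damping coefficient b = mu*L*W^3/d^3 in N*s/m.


Step 1: Convert to SI.
L = 265e-6 m, W = 413e-6 m, d = 4e-6 m
Step 2: W^3 = (413e-6)^3 = 7.04e-11 m^3
Step 3: d^3 = (4e-6)^3 = 6.40e-17 m^3
Step 4: b = 1.8e-5 * 265e-6 * 7.04e-11 / 6.40e-17
b = 5.25e-03 N*s/m


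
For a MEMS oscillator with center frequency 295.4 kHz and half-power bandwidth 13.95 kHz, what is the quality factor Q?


Step 1: Q = f0 / bandwidth
Step 2: Q = 295.4 / 13.95
Q = 21.2


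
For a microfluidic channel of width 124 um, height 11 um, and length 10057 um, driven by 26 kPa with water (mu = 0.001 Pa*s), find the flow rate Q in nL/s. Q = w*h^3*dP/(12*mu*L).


Step 1: Convert all dimensions to SI (meters).
w = 124e-6 m, h = 11e-6 m, L = 10057e-6 m, dP = 26e3 Pa
Step 2: Q = w * h^3 * dP / (12 * mu * L)
Q = 124e-6 * (11e-6)^3 * 26e3 / (12 * 0.001 * 10057e-6) = 3.555686e-11 m^3/s
Step 3: Convert Q from m^3/s to nL/s (1 m^3 = 1e12 nL, so multiply by 1e12).
Q = 35.557 nL/s


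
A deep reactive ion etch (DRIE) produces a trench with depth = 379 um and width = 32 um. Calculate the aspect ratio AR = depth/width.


Step 1: AR = depth / width
Step 2: AR = 379 / 32
AR = 11.8


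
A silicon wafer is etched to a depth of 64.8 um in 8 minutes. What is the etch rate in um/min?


Step 1: Etch rate = depth / time
Step 2: rate = 64.8 / 8
rate = 8.1 um/min


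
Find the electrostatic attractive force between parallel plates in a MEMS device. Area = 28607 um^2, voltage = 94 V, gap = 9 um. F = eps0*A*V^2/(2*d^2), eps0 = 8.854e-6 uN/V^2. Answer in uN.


Step 1: Identify parameters.
eps0 = 8.854e-6 uN/V^2, A = 28607 um^2, V = 94 V, d = 9 um
Step 2: Compute V^2 = 94^2 = 8836
Step 3: Compute d^2 = 9^2 = 81
Step 4: F = 0.5 * 8.854e-6 * 28607 * 8836 / 81
F = 13.815 uN


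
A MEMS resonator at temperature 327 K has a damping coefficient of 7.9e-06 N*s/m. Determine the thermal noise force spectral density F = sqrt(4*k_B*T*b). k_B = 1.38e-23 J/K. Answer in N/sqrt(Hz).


Step 1: Compute 4 * k_B * T * b
= 4 * 1.38e-23 * 327 * 7.9e-06
= 1.4260e-25 N^2/Hz
Step 2: F_noise = sqrt(1.4260e-25)
F_noise = 3.78e-13 N/sqrt(Hz)


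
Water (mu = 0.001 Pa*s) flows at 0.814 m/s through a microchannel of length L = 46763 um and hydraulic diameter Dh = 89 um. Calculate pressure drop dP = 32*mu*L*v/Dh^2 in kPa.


Step 1: Convert to SI: L = 46763e-6 m, Dh = 89e-6 m
Step 2: dP = 32 * 0.001 * 46763e-6 * 0.814 / (89e-6)^2
Step 3: dP = 153778.89 Pa
Step 4: Convert to kPa: dP = 153.78 kPa


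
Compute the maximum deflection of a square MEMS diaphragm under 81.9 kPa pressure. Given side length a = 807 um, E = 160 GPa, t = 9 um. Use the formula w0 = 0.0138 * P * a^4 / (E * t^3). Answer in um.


Step 1: Convert pressure to compatible units (E is in GPa, so P in GPa).
P = 81.9 kPa = 81.9e-6 GPa
Step 2: Compute numerator: 0.0138 * P * a^4.
a^4 = 807^4 = 424125260001
numerator = 0.0138 * 81.9e-6 * 424125260001 = 4.793549e+05
Step 3: Compute denominator: E * t^3 = 160 * 9^3 = 116640
Step 4: w0 = numerator / denominator = 4.793549e+05 / 116640 = 4.1097 um


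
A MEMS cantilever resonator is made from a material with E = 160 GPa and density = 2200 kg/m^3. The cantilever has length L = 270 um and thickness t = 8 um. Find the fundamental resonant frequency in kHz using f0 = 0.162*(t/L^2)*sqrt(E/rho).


Step 1: Convert units to SI.
t_SI = 8e-6 m, L_SI = 270e-6 m
Step 2: Calculate sqrt(E/rho).
sqrt(160e9 / 2200) = 8528.03 m/s
Step 3: Compute f0.
f0 = 0.162 * 8e-6 / (270e-6)^2 * 8528.03 = 151609.4 Hz = 151.61 kHz


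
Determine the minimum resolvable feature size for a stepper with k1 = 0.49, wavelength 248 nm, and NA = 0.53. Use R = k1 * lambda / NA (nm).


Step 1: Identify values: k1 = 0.49, lambda = 248 nm, NA = 0.53
Step 2: R = k1 * lambda / NA
R = 0.49 * 248 / 0.53
R = 229.3 nm


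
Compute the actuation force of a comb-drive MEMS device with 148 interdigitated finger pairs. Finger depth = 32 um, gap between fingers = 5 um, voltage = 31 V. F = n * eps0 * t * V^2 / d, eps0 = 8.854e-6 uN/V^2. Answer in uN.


Step 1: Parameters: n=148, eps0=8.854e-6 uN/V^2, t=32 um, V=31 V, d=5 um
Step 2: V^2 = 961
Step 3: F = 148 * 8.854e-6 * 32 * 961 / 5
F = 8.059 uN


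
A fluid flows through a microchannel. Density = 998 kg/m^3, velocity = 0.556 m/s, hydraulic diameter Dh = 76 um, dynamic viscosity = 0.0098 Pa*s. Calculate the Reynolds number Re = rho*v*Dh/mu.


Step 1: Convert Dh to meters: Dh = 76e-6 m
Step 2: Re = rho * v * Dh / mu
Re = 998 * 0.556 * 76e-6 / 0.0098
Re = 4.303


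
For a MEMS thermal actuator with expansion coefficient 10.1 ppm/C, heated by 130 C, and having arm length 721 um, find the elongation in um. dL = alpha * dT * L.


Step 1: Convert CTE: alpha = 10.1 ppm/C = 10.1e-6 /C
Step 2: dL = 10.1e-6 * 130 * 721
dL = 0.9467 um


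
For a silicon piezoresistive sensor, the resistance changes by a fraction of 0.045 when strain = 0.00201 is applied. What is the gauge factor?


Step 1: Identify values.
dR/R = 0.045, strain = 0.00201
Step 2: GF = (dR/R) / strain = 0.045 / 0.00201
GF = 22.4


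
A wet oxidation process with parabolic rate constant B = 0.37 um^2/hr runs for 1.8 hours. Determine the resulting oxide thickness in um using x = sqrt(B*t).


Step 1: Compute B*t = 0.37 * 1.8 = 0.666
Step 2: x = sqrt(0.666)
x = 0.816 um


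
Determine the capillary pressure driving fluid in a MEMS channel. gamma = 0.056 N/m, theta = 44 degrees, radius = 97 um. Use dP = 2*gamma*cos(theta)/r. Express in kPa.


Step 1: cos(44 deg) = 0.7193
Step 2: Convert r to m: r = 97e-6 m
Step 3: dP = 2 * 0.056 * 0.7193 / 97e-6 = 830.5 Pa
Step 4: Convert Pa to kPa (divide by 1000).
dP = 0.83 kPa


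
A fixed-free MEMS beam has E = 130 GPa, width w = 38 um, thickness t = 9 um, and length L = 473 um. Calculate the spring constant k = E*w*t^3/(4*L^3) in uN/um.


Step 1: Convert E to consistent units (1 GPa = 1000 uN/um^2).
E = 130 GPa = 130000 uN/um^2
Step 2: Compute t^3 = 9^3 = 729
Step 3: Compute L^3 = 473^3 = 105823817
Step 4: k = 130000 * 38 * 729 / (4 * 105823817)
k = 8.5077 uN/um


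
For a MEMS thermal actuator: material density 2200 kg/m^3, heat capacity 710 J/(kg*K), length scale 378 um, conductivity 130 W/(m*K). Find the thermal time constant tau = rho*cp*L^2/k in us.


Step 1: Convert L to m: L = 378e-6 m
Step 2: L^2 = (378e-6)^2 = 1.42884e-07 m^2
Step 3: tau = 2200 * 710 * 1.42884e-07 / 130 = 1.71680622e-03 s
Step 4: Convert to microseconds (multiply by 1e6).
tau = 1716.806 us


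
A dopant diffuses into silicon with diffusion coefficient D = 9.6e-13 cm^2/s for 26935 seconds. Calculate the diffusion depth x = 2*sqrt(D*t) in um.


Step 1: Compute D*t = 9.6e-13 * 26935 = 2.58576e-08 cm^2
Step 2: sqrt(D*t) = 1.60803e-04 cm
Step 3: x = 2 * 1.60803e-04 cm = 3.21606e-04 cm
Step 4: Convert to um (1 cm = 1e4 um): x = 3.216 um


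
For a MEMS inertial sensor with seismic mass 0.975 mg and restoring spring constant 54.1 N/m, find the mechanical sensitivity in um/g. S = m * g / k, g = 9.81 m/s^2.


Step 1: Convert mass: m = 0.975 mg = 9.75e-07 kg
Step 2: S = m * g / k = 9.75e-07 * 9.81 / 54.1
Step 3: S = 1.77e-07 m/g
Step 4: Convert to um/g: S = 0.177 um/g


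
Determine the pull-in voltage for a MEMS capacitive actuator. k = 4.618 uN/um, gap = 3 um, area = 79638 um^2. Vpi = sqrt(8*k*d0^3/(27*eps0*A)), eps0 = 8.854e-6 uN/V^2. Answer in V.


Step 1: Compute numerator: 8 * k * d0^3 = 8 * 4.618 * 3^3 = 997.488
Step 2: Compute denominator: 27 * eps0 * A = 27 * 8.854e-6 * 79638 = 19.038101
Step 3: Vpi = sqrt(997.488 / 19.038101)
Vpi = 7.24 V


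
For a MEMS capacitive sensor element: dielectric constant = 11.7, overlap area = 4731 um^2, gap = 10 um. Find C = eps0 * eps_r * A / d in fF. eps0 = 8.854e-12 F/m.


Step 1: Convert area to m^2: A = 4731e-12 m^2
Step 2: Convert gap to m: d = 10e-6 m
Step 3: C = eps0 * eps_r * A / d
C = 8.854e-12 * 11.7 * 4731e-12 / 10e-6
Step 4: Convert to fF (multiply by 1e15).
C = 49.01 fF


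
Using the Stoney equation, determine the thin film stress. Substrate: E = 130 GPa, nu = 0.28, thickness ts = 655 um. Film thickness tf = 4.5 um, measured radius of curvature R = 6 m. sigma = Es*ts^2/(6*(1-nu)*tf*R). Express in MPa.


Step 1: Compute numerator: Es * ts^2 = 130 * 655^2 = 55773250 (GPa*um^2)
Step 2: Compute denominator (R in um): 6*(1-nu)*tf*R = 6*0.72*4.5*6e6 = 116640000.0 (um^2)
Step 3: sigma (GPa) = 55773250 / 116640000.0 = 4.78166e-01 GPa
Step 4: Convert to MPa (x1000): sigma = 478.2 MPa


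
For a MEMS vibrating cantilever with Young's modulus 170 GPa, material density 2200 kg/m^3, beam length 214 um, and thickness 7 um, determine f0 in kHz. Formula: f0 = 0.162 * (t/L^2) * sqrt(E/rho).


Step 1: Convert units to SI.
t_SI = 7e-6 m, L_SI = 214e-6 m
Step 2: Calculate sqrt(E/rho).
sqrt(170e9 / 2200) = 8790.49 m/s
Step 3: Compute f0.
f0 = 0.162 * 7e-6 / (214e-6)^2 * 8790.49 = 217670.0 Hz = 217.67 kHz


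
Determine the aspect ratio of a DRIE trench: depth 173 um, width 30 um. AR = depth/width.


Step 1: AR = depth / width
Step 2: AR = 173 / 30
AR = 5.8


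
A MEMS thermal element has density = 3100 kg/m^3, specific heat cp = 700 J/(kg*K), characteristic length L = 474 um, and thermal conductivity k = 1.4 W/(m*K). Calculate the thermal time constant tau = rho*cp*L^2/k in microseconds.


Step 1: Convert L to m: L = 474e-6 m
Step 2: L^2 = (474e-6)^2 = 2.24676e-07 m^2
Step 3: tau = 3100 * 700 * 2.24676e-07 / 1.4 = 3.482478e-01 s
Step 4: Convert to microseconds (multiply by 1e6).
tau = 348247.8 us


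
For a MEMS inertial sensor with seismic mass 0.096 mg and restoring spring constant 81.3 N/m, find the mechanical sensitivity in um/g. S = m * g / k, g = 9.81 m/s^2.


Step 1: Convert mass: m = 0.096 mg = 9.60e-08 kg
Step 2: S = m * g / k = 9.60e-08 * 9.81 / 81.3
Step 3: S = 1.16e-08 m/g
Step 4: Convert to um/g: S = 0.012 um/g


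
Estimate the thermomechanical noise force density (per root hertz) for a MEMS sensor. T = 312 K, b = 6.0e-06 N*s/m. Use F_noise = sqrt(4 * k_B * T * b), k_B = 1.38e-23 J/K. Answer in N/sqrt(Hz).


Step 1: Compute 4 * k_B * T * b
= 4 * 1.38e-23 * 312 * 6.0e-06
= 1.0333e-25 N^2/Hz
Step 2: F_noise = sqrt(1.0333e-25)
F_noise = 3.21e-13 N/sqrt(Hz)


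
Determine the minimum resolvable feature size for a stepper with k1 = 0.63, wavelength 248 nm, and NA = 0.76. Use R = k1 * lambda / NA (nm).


Step 1: Identify values: k1 = 0.63, lambda = 248 nm, NA = 0.76
Step 2: R = k1 * lambda / NA
R = 0.63 * 248 / 0.76
R = 205.6 nm


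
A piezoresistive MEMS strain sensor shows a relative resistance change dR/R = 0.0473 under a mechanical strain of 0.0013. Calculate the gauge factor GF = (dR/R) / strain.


Step 1: Identify values.
dR/R = 0.0473, strain = 0.0013
Step 2: GF = (dR/R) / strain = 0.0473 / 0.0013
GF = 36.4


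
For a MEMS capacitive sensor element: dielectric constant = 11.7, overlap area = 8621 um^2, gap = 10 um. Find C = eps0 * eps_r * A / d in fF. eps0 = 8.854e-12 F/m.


Step 1: Convert area to m^2: A = 8621e-12 m^2
Step 2: Convert gap to m: d = 10e-6 m
Step 3: C = eps0 * eps_r * A / d
C = 8.854e-12 * 11.7 * 8621e-12 / 10e-6
Step 4: Convert to fF (multiply by 1e15).
C = 89.31 fF


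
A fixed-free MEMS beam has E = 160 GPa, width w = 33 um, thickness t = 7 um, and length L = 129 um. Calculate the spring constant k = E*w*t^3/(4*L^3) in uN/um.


Step 1: Convert E to consistent units (1 GPa = 1000 uN/um^2).
E = 160 GPa = 160000 uN/um^2
Step 2: Compute t^3 = 7^3 = 343
Step 3: Compute L^3 = 129^3 = 2146689
Step 4: k = 160000 * 33 * 343 / (4 * 2146689)
k = 210.9108 uN/um


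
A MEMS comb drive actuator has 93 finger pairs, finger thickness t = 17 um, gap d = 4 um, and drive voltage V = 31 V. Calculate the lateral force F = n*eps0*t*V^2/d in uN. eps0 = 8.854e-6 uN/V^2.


Step 1: Parameters: n=93, eps0=8.854e-6 uN/V^2, t=17 um, V=31 V, d=4 um
Step 2: V^2 = 961
Step 3: F = 93 * 8.854e-6 * 17 * 961 / 4
F = 3.363 uN


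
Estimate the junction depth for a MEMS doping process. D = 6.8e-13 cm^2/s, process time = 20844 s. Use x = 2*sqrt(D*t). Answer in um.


Step 1: Compute D*t = 6.8e-13 * 20844 = 1.417392e-08 cm^2
Step 2: sqrt(D*t) = 1.19054e-04 cm
Step 3: x = 2 * 1.19054e-04 cm = 2.38108e-04 cm
Step 4: Convert to um (1 cm = 1e4 um): x = 2.381 um


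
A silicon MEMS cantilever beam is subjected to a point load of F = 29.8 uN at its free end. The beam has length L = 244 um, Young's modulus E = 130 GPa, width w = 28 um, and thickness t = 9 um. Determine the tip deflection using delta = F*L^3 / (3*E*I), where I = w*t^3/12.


Step 1: Calculate the second moment of area.
I = w * t^3 / 12 = 28 * 9^3 / 12 = 1701.0 um^4
Step 2: Convert E to consistent units (1 GPa = 1000 uN/um^2).
E = 130 GPa = 130000 uN/um^2
Step 3: Calculate tip deflection.
delta = F * L^3 / (3 * E * I)
delta = 29.8 * 244^3 / (3 * 130000 * 1701.0)
delta = 0.6526 um


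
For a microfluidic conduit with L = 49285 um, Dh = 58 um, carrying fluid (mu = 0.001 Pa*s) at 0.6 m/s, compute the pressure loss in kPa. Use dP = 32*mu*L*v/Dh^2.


Step 1: Convert to SI: L = 49285e-6 m, Dh = 58e-6 m
Step 2: dP = 32 * 0.001 * 49285e-6 * 0.6 / (58e-6)^2
Step 3: dP = 281293.70 Pa
Step 4: Convert to kPa: dP = 281.29 kPa


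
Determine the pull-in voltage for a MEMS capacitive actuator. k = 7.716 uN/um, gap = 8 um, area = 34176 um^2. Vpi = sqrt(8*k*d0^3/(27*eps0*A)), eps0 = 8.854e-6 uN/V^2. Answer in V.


Step 1: Compute numerator: 8 * k * d0^3 = 8 * 7.716 * 8^3 = 31604.736
Step 2: Compute denominator: 27 * eps0 * A = 27 * 8.854e-6 * 34176 = 8.170046
Step 3: Vpi = sqrt(31604.736 / 8.170046)
Vpi = 62.2 V


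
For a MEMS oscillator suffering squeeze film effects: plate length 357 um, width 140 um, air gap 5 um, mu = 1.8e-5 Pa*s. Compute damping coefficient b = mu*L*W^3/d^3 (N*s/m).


Step 1: Convert to SI.
L = 357e-6 m, W = 140e-6 m, d = 5e-6 m
Step 2: W^3 = (140e-6)^3 = 2.74e-12 m^3
Step 3: d^3 = (5e-6)^3 = 1.25e-16 m^3
Step 4: b = 1.8e-5 * 357e-6 * 2.74e-12 / 1.25e-16
b = 1.41e-04 N*s/m
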